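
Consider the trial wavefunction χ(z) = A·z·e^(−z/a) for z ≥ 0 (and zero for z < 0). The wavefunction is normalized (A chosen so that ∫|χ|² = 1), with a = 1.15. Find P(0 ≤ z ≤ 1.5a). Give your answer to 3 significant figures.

|χ|² is the probability density, so P = ∫_{0}^{1.5a} |χ|² dz.
With A² fixed by ∫|χ|² = 1, i.e. A² = (a^3/4)^(−1), substitute and integrate.
In terms of u = z/a (A² and the length scale cancel between numerator and denominator), P = [∫_{0}^{1.5} u^2·e^(-2·u) du] / [∫_{0}^{∞} u^2·e^(-2·u) du].
Using ∫ u^2·e^(-2·u) du = -(2·u^2 + 2·u + 1)·e^(-2·u)/4, the numerator is 1/4 - 17·e^(-3)/8 and the denominator is 1/4.
Taking the ratio, P = 0.5768.

P ≈ 0.577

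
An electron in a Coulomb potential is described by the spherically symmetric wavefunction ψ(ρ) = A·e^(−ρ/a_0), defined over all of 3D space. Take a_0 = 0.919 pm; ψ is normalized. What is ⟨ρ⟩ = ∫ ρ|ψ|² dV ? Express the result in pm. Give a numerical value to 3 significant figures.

⟨ρ⟩ ≈ 1.38 pm

By definition ⟨ρ⟩ = ∫ ρ |ψ(ρ)|² 4πρ² dρ.
Recall ∫₀^∞ ρ^m e^(−ρ/β) dρ = m!·β^(m+1), since the A² factors cancel between numerator and denominator, ⟨ρ⟩ = 3·a_0/2.
With a_0 = 0.919, ⟨ρ⟩ = 1.379.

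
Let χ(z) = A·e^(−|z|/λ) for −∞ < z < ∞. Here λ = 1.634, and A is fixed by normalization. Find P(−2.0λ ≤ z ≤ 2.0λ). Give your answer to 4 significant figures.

P ≈ 0.9817

The probability is P = ∫ |χ|² dz over [−2.0λ, 2.0λ].
The normalization integral ∫|χ|²dz over the whole domain equals λ·A², and A² cancels in the ratio.
By symmetry take twice the z ≥ 0 contribution in numerator and denominator; the 2's cancel. In terms of u = z/λ (A² and the length scale cancel between numerator and denominator), P = [∫_{0}^{2.0} e^(-2·u) du] / [∫_{0}^{∞} e^(-2·u) du].
With ∫ e^(-2·u) du = -e^(-2·u)/2 + C, the region integral is 1/2 - e^(-4)/2 and the full one is 1/2.
This works out to P = 0.98168.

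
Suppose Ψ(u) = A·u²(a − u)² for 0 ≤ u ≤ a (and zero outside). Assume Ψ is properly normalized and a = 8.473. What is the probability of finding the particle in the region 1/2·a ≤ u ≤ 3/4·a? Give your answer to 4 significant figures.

The probability is P = ∫ |Ψ|² du over [1/2·a, 3/4·a].
The normalization integral ∫|Ψ|²du over the whole domain equals a^9/630·A², and A² cancels in the ratio.
Let t = u/a; then A² and the length scale cancel, so P = ∫_{1/2}^{3/4} t^4·(1 - t)^4 dt ÷ ∫_{0}^{1} t^4·(1 - t)^4 dt.
An antiderivative of t^4·(1 - t)^4 is t^5·(70·t^4 - 315·t^3 + 540·t^2 - 420·t + 126)/630; evaluating from 1/2 to 3/4 gives ≈ 0.000715988, while the full integral is 1/630.
Evaluating gives P = 0.45107.

P ≈ 0.4511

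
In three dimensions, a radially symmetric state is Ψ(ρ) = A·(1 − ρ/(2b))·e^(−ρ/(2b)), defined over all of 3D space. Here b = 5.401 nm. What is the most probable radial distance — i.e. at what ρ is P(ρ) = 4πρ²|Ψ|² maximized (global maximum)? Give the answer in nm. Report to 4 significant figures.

ρ ≈ 28.28 nm

Set d/dρ [P(ρ) = 4πρ²|Ψ|²] = 0 and solve for ρ > 0.
This gives ρ = b·(√(5) + 3).
With b = 5.401, the most probable radial distance is 28.280 nm.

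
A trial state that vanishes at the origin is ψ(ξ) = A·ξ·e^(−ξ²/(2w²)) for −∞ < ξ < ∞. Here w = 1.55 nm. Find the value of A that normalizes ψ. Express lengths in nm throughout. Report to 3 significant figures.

A ≈ 0.550 nm^(-3/2)

Normalization requires ∫|ψ|² dξ = 1, integrated from −∞ to ∞.
Differentiating ∫e^(−αξ²) dξ = √(π/α) under α to get the higher moments, the integral (without the A² prefactor) comes out to √(π)·w^3/2.
Hence A² = 1/[√(π)·w^3/2].
With w = 1.55: A² = 0.3030 and A = 0.5505.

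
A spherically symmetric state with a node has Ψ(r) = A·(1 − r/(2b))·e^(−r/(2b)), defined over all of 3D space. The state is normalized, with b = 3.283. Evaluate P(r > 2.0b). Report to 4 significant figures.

P = ∫ |Ψ|² 4πr² dr over r > 2.0b.
The full normalization integral is A²·[8·π·b^3] = 1, fixing A².
Substituting u = r/b, A², 4π and the length scale all cancel in the ratio: P = ∫_{2.0}^{∞} u^2·(1 - u/2)^2·e^(-u) du / ∫_{0}^{∞} u^2·(1 - u/2)^2·e^(-u) du.
With ∫ u^2·(1 - u/2)^2·e^(-u) du = -(u^4/4 + u^2 + 2·u + 2)·e^(-u) + C, the region integral is 14·e^(-2) and the full one is 2.
Taking the ratio yields P = 0.94735.

P ≈ 0.9473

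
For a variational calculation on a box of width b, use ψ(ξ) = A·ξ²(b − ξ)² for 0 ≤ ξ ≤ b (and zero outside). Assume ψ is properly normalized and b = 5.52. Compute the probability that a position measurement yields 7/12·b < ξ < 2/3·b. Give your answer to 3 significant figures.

|ψ|² is the probability density, so P = ∫_{7/12·b}^{2/3·b} |ψ|² dξ.
Since A² = 1/(b^9/630), this is the region integral divided by the full normalization integral.
Let u = ξ/b; then A² and the length scale cancel, so P = ∫_{7/12}^{2/3} u^4·(1 - u)^4 du ÷ ∫_{0}^{1} u^4·(1 - u)^4 du.
An antiderivative of u^4·(1 - u)^4 is u^5·(70·u^4 - 315·u^3 + 540·u^2 - 420·u + 126)/630; evaluating from 7/12 to 2/3 gives ≈ 0.00024997, while the full integral is 1/630.
The result is P = 0.1575.

P ≈ 0.157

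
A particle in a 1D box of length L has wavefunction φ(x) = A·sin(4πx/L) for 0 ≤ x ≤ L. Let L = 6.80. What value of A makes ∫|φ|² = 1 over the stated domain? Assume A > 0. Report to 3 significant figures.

Require ∫ |φ|² dx = 1 over the whole domain.
With φ = A·sin(4πx/L), the integral evaluates to A²·[L/2].
Setting this equal to 1 gives A² = 1/(L/2).
Plugging in L = 6.80 yields A = 0.5423.

A ≈ 0.542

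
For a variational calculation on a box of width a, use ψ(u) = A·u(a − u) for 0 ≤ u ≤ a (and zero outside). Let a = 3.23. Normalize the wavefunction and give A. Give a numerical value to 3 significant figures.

We need A² ∫|f|² du = 1, taking the integral from 0 to a.
Carrying out the integral gives A² · a^5/30.
With a = 3.23: A² = 0.08533 and A = 0.2921.

A ≈ 0.292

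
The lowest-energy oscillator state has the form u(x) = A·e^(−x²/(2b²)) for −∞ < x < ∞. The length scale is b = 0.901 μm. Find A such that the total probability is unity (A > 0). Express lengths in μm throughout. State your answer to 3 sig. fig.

The normalization condition is ∫|u|² dx = 1 from −∞ to ∞.
The integral (without the A² prefactor) comes out to √(π)·b.
So A² = (√(π)·b)^(−1).
With b = 0.901: A² = 0.6262 and A = 0.7913.

A ≈ 0.791 μm^(-1/2)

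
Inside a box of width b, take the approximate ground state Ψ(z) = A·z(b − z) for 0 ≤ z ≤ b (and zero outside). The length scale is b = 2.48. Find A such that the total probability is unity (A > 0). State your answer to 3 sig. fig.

The normalization condition is ∫|Ψ|² dz = 1 from 0 to b.
Expanding the polynomial and integrating term by term, the integral (without the A² prefactor) comes out to b^5/30.
So A² = (b^5/30)^(−1).
With b = 2.48: A² = 0.3198 and A = 0.5655.

A ≈ 0.565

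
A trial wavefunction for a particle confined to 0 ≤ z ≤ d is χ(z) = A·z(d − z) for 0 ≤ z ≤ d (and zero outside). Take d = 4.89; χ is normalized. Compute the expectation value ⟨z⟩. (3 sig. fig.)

The expectation value is the |χ|²-weighted average of z: ∫ z|χ|² dz.
Expanding the polynomial and integrating term by term, evaluating both integrals, ⟨z⟩ = d/2.
With d = 4.89, ⟨z⟩ = 2.445.

⟨z⟩ ≈ 2.45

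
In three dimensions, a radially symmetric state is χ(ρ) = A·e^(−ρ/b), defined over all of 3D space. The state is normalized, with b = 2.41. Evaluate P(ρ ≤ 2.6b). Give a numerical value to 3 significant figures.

P ≈ 0.891

With dV = 4πρ²dρ, the probability is ∫|χ|² dV over ρ ≤ 2.6b.
A² is fixed by ∫₀^∞ 4πρ²|χ|² dρ = 1, i.e. A² = (π·b^3)^(−1).
Substituting u = ρ/b, A², 4π and the length scale all cancel in the ratio: P = ∫_{0}^{2.6} u^2·e^(-2·u) du / ∫_{0}^{∞} u^2·e^(-2·u) du.
With ∫ u^2·e^(-2·u) du = -(2·u^2 + 2·u + 1)·e^(-2·u)/4 + C, the region integral is 1/4 - 493·e^(-26/5)/100 and the full one is 1/4.
The region integral divided by the full integral gives P = 0.8912.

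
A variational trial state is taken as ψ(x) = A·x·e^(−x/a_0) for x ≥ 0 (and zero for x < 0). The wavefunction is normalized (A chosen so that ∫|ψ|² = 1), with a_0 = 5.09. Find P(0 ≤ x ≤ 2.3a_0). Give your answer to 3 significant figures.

P = ∫_{0}^{2.3a_0} |ψ(x)|² dx.
The normalization integral ∫|ψ|²dx over the whole domain equals a_0^3/4·A², and A² cancels in the ratio.
In terms of u = x/a_0 (A² and the length scale cancel between numerator and denominator), P = [∫_{0}^{2.3} u^2·e^(-2·u) du] / [∫_{0}^{∞} u^2·e^(-2·u) du].
With ∫ u^2·e^(-2·u) du = -(2·u^2 + 2·u + 1)·e^(-2·u)/4 + C, the region integral is 1/4 - 809·e^(-23/5)/200 and the full one is 1/4.
Taking the ratio, P = 0.8374.

P ≈ 0.837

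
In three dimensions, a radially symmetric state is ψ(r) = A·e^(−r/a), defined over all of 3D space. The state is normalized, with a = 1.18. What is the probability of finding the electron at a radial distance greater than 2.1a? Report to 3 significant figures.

P ≈ 0.210

Integrate the radial probability density 4πr²|ψ|² over r > 2.1a.
The full normalization integral is A²·[π·a^3] = 1, fixing A².
In terms of u = r/a (A², 4π and the length scale all cancel between numerator and denominator), P = [∫_{2.1}^{∞} u^2·e^(-2·u) du] / [∫_{0}^{∞} u^2·e^(-2·u) du].
Using ∫ u^2·e^(-2·u) du = -(2·u^2 + 2·u + 1)·e^(-2·u)/4, the numerator is 701·e^(-21/5)/200 and the denominator is 1/4.
This evaluates to P = 0.2102.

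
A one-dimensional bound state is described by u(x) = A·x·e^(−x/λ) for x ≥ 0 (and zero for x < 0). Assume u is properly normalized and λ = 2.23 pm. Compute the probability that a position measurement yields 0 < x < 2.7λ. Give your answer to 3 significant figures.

P = ∫_{0}^{2.7λ} |u(x)|² dx.
Since A² = 1/(λ^3/4), this is the region integral divided by the full normalization integral.
Let t = x/λ; then A² and the length scale cancel, so P = ∫_{0}^{2.7} t^2·e^(-2·t) dt ÷ ∫_{0}^{∞} t^2·e^(-2·t) dt.
With ∫ t^2·e^(-2·t) dt = -(2·t^2 + 2·t + 1)·e^(-2·t)/4 + C, the region integral is 1/4 - 1049·e^(-27/5)/200 and the full one is 1/4.
This works out to P = 0.9052.

P ≈ 0.905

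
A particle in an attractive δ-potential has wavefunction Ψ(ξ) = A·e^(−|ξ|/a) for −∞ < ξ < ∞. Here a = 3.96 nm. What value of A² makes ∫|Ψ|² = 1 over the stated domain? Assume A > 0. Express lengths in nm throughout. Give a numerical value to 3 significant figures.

A^2 ≈ 0.253 nm^(-1)

We need A² ∫|f|² dξ = 1, taking the integral from −∞ to ∞.
Recall ∫₀^∞ ξ^m e^(−ξ/β) dξ = m!·β^(m+1), ∫|Ψ|² dξ = A²·(a).
So A² = (a)^(−1).
Plugging in a = 3.96 yields A = 0.5025.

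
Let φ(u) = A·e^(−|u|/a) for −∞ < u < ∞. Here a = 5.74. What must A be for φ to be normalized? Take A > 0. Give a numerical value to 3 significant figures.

A ≈ 0.417

The normalization condition is ∫|φ|² du = 1 from −∞ to ∞.
∫|φ|² du = A²·(a).
Setting this equal to 1 gives A² = 1/(a).
With a = 5.74: A² = 0.1742 and A = 0.4174.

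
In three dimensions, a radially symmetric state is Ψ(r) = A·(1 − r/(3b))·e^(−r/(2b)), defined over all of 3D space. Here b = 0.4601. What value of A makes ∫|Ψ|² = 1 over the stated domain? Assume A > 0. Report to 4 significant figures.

Require ∫ |Ψ|² 4πr² dr = 1 over the whole domain.
Using ∫₀^∞ rⁿ e^(−αr) dr = n!/αⁿ⁺¹, ∫|Ψ|² 4πr² dr = A²·(8·π·b^3/3).
Hence A² = 1/[8·π·b^3/3].
With b = 0.4601: A² = 1.2255 and A = 1.1070.

A ≈ 1.107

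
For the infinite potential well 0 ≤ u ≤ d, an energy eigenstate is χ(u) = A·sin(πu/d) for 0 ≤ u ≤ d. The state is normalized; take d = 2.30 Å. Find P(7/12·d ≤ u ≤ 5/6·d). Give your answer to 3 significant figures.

The probability is P = ∫ |χ|² du over [7/12·d, 5/6·d].
The normalization integral ∫|χ|²du over the whole domain equals d/2·A², and A² cancels in the ratio.
Let t = u/d; then A² and the length scale cancel, so P = ∫_{7/12}^{5/6} sin(π·t)^2 dt ÷ ∫_{0}^{1} sin(π·t)^2 dt.
Using ∫ sin(π·t)^2 dt = t/2 - sin(2·π·t)/(4·π), the numerator is -1/(8·π) + √(3)/(8·π) + 1/8 and the denominator is 1/2.
Evaluating gives P = (-1 + √(3) + π)/(4·π).

P ≈ 0.308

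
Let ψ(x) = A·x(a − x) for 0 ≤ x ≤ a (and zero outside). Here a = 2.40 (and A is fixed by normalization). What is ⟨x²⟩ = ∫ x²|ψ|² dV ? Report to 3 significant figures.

The expectation value is the |ψ|²-weighted average of x^2: ∫ x^2|ψ|² dx.
Expanding the polynomial and integrating term by term, the ratio of the moment integral to the normalization integral gives ⟨x²⟩ = 2·a^2/7.
Putting a = 2.40 gives 1.646.

⟨x^2⟩ ≈ 1.65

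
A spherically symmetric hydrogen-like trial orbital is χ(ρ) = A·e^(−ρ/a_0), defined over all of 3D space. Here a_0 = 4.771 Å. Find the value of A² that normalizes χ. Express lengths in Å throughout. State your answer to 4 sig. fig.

A^2 ≈ 0.002931 Å^(-3)

Require ∫ |χ|² 4πρ² dρ = 1 over the whole domain.
Recall ∫₀^∞ ρ^m e^(−ρ/β) dρ = m!·β^(m+1), carrying out the integral gives A² · π·a_0^3.
Setting this equal to 1 gives A² = 1/(π·a_0^3).
Plugging in a_0 = 4.771 yields A = 0.054139.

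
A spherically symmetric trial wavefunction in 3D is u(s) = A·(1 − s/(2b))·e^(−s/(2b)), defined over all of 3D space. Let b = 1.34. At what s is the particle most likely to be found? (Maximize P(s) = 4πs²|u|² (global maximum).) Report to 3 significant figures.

Set d/ds [P(s) = 4πs²|u|²] = 0 and solve for s > 0.
This gives s = b·(√(5) + 3).
With b = 1.34, the most probable radial distance is 7.016.

s ≈ 7.02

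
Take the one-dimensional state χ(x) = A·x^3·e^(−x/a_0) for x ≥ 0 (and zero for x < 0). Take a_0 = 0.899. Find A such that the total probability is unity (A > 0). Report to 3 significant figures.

Require ∫ |χ|² dx = 1 over the whole domain.
The integral (without the A² prefactor) comes out to 45·a_0^7/8.
Hence A² = 1/[45·a_0^7/8].
Substituting a_0 = 0.899 gives A² = 0.3746, so A = 0.6120.

A ≈ 0.612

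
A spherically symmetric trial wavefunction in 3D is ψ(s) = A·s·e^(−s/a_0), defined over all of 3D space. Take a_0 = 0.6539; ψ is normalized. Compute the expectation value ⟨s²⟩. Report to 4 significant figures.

⟨s²⟩ = ∫ s^2 |ψ|² 4πs² ds over the full domain.
Using ∫₀^∞ sⁿ e^(−αs) ds = n!/αⁿ⁺¹, the ratio of the moment integral to the normalization integral gives ⟨s²⟩ = 15·a_0^2/2.
With a_0 = 0.6539, ⟨s^2⟩ = 3.2069.

⟨s^2⟩ ≈ 3.207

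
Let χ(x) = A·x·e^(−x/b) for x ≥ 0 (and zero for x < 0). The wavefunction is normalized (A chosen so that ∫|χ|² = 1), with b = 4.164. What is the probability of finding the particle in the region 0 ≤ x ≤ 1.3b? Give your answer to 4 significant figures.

P = ∫_{0}^{1.3b} |χ(x)|² dx.
Since A² = 1/(b^3/4), this is the region integral divided by the full normalization integral.
Let u = x/b; then A² and the length scale cancel, so P = ∫_{0}^{1.3} u^2·e^(-2·u) du ÷ ∫_{0}^{∞} u^2·e^(-2·u) du.
Using ∫ u^2·e^(-2·u) du = -(2·u^2 + 2·u + 1)·e^(-2·u)/4, the numerator is 1/4 - 349·e^(-13/5)/200 and the denominator is 1/4.
This works out to P = 0.48157.

P ≈ 0.4816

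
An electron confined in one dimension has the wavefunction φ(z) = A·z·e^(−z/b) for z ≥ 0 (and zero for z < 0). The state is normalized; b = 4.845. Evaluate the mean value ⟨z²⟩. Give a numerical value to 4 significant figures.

⟨z^2⟩ ≈ 70.42

The expectation value is the |φ|²-weighted average of z^2: ∫ z^2|φ|² dz.
With ∫₀^∞ z^4 e^(−αz) dz = 4!/α^5, the ratio of the moment integral to the normalization integral gives ⟨z²⟩ = 3·b^2.
Putting b = 4.845 gives 70.422.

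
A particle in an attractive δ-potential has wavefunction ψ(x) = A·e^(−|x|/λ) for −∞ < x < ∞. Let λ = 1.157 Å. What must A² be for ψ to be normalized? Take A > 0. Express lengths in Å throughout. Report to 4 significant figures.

A^2 ≈ 0.8643 Å^(-1)

Require ∫ |ψ|² dx = 1 over the whole domain.
With ψ = A·e^(−|x|/λ), the integral evaluates to A²·[λ].
Setting this equal to 1 gives A² = 1/(λ).
Plugging in λ = 1.157 yields A = 0.92968.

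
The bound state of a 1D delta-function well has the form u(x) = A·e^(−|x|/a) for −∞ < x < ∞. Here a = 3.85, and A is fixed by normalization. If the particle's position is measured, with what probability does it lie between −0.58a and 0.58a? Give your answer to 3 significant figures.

P ≈ 0.687

P = ∫_{−0.58a}^{0.58a} |u(x)|² dx.
Since A² = 1/(a), this is the region integral divided by the full normalization integral.
By symmetry take twice the x ≥ 0 contribution in numerator and denominator; the 2's cancel. In terms of t = x/a (A² and the length scale cancel between numerator and denominator), P = [∫_{0}^{0.58} e^(-2·t) dt] / [∫_{0}^{∞} e^(-2·t) dt].
With ∫ e^(-2·t) dt = -e^(-2·t)/2 + C, the region integral is 1/2 - e^(-29/25)/2 and the full one is 1/2.
The result is P = 0.6865.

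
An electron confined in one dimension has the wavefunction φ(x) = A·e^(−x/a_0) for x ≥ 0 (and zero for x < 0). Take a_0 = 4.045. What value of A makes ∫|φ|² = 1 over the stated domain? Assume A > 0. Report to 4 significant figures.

A ≈ 0.7032

Normalization requires ∫|φ|² dx = 1, integrated from 0 to ∞.
∫|φ|² dx = A²·(a_0/2).
So A² = (a_0/2)^(−1).
Plugging in a_0 = 4.045 yields A = 0.70316.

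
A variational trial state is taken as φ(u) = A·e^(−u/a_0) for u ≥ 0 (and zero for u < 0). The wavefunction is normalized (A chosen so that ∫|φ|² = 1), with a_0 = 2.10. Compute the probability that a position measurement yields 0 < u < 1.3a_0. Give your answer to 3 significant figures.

P ≈ 0.926

|φ|² is the probability density, so P = ∫_{0}^{1.3a_0} |φ|² du.
The normalization integral ∫|φ|²du over the whole domain equals a_0/2·A², and A² cancels in the ratio.
In terms of t = u/a_0 (A² and the length scale cancel between numerator and denominator), P = [∫_{0}^{1.3} e^(-2·t) dt] / [∫_{0}^{∞} e^(-2·t) dt].
With ∫ e^(-2·t) dt = -e^(-2·t)/2 + C, the region integral is 1/2 - e^(-13/5)/2 and the full one is 1/2.
Taking the ratio, P = 0.9257.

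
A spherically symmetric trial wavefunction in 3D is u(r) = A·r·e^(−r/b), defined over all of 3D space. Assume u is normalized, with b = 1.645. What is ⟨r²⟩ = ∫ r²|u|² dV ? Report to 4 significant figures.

By definition ⟨r²⟩ = ∫ r^2 |u(r)|² 4πr² dr.
Evaluating both integrals, ⟨r²⟩ = 15·b^2/2.
Putting b = 1.645 gives 20.295.

⟨r^2⟩ ≈ 20.30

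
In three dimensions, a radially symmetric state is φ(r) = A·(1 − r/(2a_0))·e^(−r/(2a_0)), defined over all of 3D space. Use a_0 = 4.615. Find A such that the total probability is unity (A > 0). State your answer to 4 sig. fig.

A ≈ 0.02012

The normalization condition is ∫|φ|² 4πr² dr = 1 from 0 to ∞.
Recall ∫₀^∞ r^m e^(−r/β) dr = m!·β^(m+1), with φ = A·(1 − r/(2a_0))·e^(−r/(2a_0)), the integral evaluates to A²·[8·π·a_0^3].
Setting this equal to 1 gives A² = 1/(8·π·a_0^3).
Plugging in a_0 = 4.615 yields A = 0.020120.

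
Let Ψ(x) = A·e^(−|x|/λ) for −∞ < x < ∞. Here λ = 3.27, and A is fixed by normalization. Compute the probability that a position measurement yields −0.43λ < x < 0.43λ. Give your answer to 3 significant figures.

P = ∫_{−0.43λ}^{0.43λ} |Ψ(x)|² dx.
Since A² = 1/(λ), this is the region integral divided by the full normalization integral.
Both integrals are even about x = 0, so only the x ≥ 0 halves are needed (the factors of 2 cancel). Substituting u = x/λ, A² and the length scale cancel in the ratio: P = ∫_{0}^{0.43} e^(-2·u) du / ∫_{0}^{∞} e^(-2·u) du.
An antiderivative of e^(-2·u) is -e^(-2·u)/2; evaluating from 0 to 0.43 gives 1/2 - e^(-43/50)/2, while the full integral is 1/2.
Evaluating gives P = 0.5768.

P ≈ 0.577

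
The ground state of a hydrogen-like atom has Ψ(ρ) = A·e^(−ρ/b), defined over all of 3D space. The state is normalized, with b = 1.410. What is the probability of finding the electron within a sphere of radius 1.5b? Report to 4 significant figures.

P = ∫ |Ψ|² 4πρ² dρ over ρ ≤ 1.5b.
The full normalization integral is A²·[π·b^3] = 1, fixing A².
Let u = ρ/b; then A², 4π and the length scale all cancel, so P = ∫_{0}^{1.5} u^2·e^(-2·u) du ÷ ∫_{0}^{∞} u^2·e^(-2·u) du.
Using ∫ u^2·e^(-2·u) du = -(2·u^2 + 2·u + 1)·e^(-2·u)/4, the numerator is 1/4 - 17·e^(-3)/8 and the denominator is 1/4.
This evaluates to P = 0.57681.

P ≈ 0.5768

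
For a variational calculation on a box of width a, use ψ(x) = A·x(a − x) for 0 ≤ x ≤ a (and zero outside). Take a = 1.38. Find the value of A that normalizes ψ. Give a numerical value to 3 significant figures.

The normalization condition is ∫|ψ|² dx = 1 from 0 to a.
∫|ψ|² dx = A²·(a^5/30).
Substituting a = 1.38 gives A² = 5.994, so A = 2.448.

A ≈ 2.45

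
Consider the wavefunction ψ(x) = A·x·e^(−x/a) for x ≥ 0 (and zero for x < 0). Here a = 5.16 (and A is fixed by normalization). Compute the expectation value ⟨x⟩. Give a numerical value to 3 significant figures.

⟨x⟩ = ∫ x |ψ|² dx over the full domain.
Recall ∫₀^∞ x^m e^(−x/β) dx = m!·β^(m+1), evaluating both integrals, ⟨x⟩ = 3·a/2.
With a = 5.16, ⟨x⟩ = 7.740.

⟨x⟩ ≈ 7.74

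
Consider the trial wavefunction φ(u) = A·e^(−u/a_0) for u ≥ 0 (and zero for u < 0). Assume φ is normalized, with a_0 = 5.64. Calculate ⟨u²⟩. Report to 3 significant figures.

⟨u^2⟩ ≈ 15.9

By definition ⟨u²⟩ = ∫ u^2 |φ(u)|² du.
Recall ∫₀^∞ u^m e^(−u/β) du = m!·β^(m+1), since the A² factors cancel between numerator and denominator, ⟨u²⟩ = a_0^2/2.
With a_0 = 5.64, ⟨u^2⟩ = 15.90.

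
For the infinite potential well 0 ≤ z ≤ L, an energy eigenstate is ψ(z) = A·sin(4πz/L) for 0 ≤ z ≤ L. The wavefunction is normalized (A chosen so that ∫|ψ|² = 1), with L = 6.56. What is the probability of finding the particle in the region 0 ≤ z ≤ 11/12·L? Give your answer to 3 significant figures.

P ≈ 0.951

P = ∫_{0}^{11/12·L} |ψ(z)|² dz.
With A² fixed by ∫|ψ|² = 1, i.e. A² = (L/2)^(−1), substitute and integrate.
Substituting u = z/L, A² and the length scale cancel in the ratio: P = ∫_{0}^{11/12} sin(4·π·u)^2 du / ∫_{0}^{1} sin(4·π·u)^2 du.
With ∫ sin(4·π·u)^2 du = u/2 - sin(4·π·u)·cos(4·π·u)/(8·π) + C, the region integral is √(3)/(32·π) + 11/24 and the full one is 1/2.
The result is P = √(3)/(16·π) + 11/12.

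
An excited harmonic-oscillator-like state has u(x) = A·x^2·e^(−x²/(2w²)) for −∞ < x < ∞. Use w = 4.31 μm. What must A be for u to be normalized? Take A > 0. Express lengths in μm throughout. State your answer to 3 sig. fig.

A ≈ 0.0225 μm^(-5/2)

The normalization condition is ∫|u|² dx = 1 from −∞ to ∞.
With ∫_{−∞}^{∞} x^(2m) e^(−αx²) dx = (2m−1)!!·√π / (2^m α^(m+1/2)), the integral (without the A² prefactor) comes out to 3·√(π)·w^5/4.
Hence A² = 1/[3·√(π)·w^5/4].
Plugging in w = 4.31 yields A = 0.02249.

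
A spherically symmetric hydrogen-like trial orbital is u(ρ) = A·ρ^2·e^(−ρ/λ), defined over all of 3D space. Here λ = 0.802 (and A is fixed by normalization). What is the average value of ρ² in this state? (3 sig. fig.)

⟨ρ^2⟩ ≈ 9.00

⟨ρ²⟩ = ∫ ρ^2 |u|² 4πρ² dρ over the full domain.
Recall ∫₀^∞ ρ^m e^(−ρ/β) dρ = m!·β^(m+1), the ratio of the moment integral to the normalization integral gives ⟨ρ²⟩ = 14·λ^2.
With λ = 0.802, ⟨ρ^2⟩ = 9.005.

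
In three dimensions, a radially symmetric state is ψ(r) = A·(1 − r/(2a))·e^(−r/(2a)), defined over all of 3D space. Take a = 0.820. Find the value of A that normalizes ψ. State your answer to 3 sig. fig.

Require ∫ |ψ|² 4πr² dr = 1 over the whole domain.
Recall ∫₀^∞ r^m e^(−r/β) dr = m!·β^(m+1), carrying out the integral gives A² · 8·π·a^3.
Setting this equal to 1 gives A² = 1/(8·π·a^3).
With a = 0.820: A² = 0.07216 and A = 0.2686.

A ≈ 0.269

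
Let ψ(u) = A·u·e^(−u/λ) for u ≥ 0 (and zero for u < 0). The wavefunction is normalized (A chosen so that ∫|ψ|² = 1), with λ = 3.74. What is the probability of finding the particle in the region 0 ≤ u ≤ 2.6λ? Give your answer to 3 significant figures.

P ≈ 0.891

P = ∫_{0}^{2.6λ} |ψ(u)|² du.
The normalization integral ∫|ψ|²du over the whole domain equals λ^3/4·A², and A² cancels in the ratio.
Substituting t = u/λ, A² and the length scale cancel in the ratio: P = ∫_{0}^{2.6} t^2·e^(-2·t) dt / ∫_{0}^{∞} t^2·e^(-2·t) dt.
An antiderivative of t^2·e^(-2·t) is -(2·t^2 + 2·t + 1)·e^(-2·t)/4; evaluating from 0 to 2.6 gives 1/4 - 493·e^(-26/5)/100, while the full integral is 1/4.
The result is P = 0.8912.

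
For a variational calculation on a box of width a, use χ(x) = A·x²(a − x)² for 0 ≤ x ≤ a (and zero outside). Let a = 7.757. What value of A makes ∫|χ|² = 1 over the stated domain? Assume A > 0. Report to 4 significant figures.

A ≈ 0.002489

Require ∫ |χ|² dx = 1 over the whole domain.
With χ = A·x²(a − x)², the integral evaluates to A²·[a^9/630].
Setting this equal to 1 gives A² = 1/(a^9/630).
With a = 7.757: A² = 0.0000061958 and A = 0.0024891.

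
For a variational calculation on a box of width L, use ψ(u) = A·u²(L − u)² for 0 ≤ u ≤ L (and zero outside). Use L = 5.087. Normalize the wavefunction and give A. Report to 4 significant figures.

A ≈ 0.01662

Require ∫ |ψ|² du = 1 over the whole domain.
The integral (without the A² prefactor) comes out to L^9/630.
So A² = (L^9/630)^(−1).
Plugging in L = 5.087 yields A = 0.016619.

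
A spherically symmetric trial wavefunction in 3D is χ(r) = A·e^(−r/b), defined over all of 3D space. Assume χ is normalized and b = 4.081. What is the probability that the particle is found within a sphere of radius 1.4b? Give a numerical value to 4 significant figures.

P ≈ 0.5305

With dV = 4πr²dr, the probability is ∫|χ|² dV over r ≤ 1.4b.
Normalization gives A² = 1/(π·b^3).
Let u = r/b; then A², 4π and the length scale all cancel, so P = ∫_{0}^{1.4} u^2·e^(-2·u) du ÷ ∫_{0}^{∞} u^2·e^(-2·u) du.
With ∫ u^2·e^(-2·u) du = -(2·u^2 + 2·u + 1)·e^(-2·u)/4 + C, the region integral is 1/4 - 193·e^(-14/5)/100 and the full one is 1/4.
This evaluates to P = 0.53055.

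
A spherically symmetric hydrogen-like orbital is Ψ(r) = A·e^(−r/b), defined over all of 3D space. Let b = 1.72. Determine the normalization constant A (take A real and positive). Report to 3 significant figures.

A ≈ 0.250

The normalization condition is ∫|Ψ|² 4πr² dr = 1 from 0 to ∞.
In 3D with spherical symmetry the volume element is 4πr² dr.
Using ∫₀^∞ rⁿ e^(−αr) dr = n!/αⁿ⁺¹, ∫|Ψ|² 4πr² dr = A²·(π·b^3).
Plugging in b = 1.72 yields A = 0.2501.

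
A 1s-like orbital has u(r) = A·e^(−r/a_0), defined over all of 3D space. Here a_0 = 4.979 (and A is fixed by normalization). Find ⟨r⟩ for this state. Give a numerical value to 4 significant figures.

⟨r⟩ ≈ 7.469

The expectation value is the |u|²-weighted average of r: ∫ r|u|² 4πr² dr.
Evaluating both integrals, ⟨r⟩ = 3·a_0/2.
Putting a_0 = 4.979 gives 7.4685.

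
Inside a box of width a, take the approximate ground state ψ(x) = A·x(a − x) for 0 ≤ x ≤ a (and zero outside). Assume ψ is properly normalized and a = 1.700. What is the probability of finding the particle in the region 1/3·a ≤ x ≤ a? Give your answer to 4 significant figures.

The probability is P = ∫ |ψ|² dx over [1/3·a, a].
The normalization integral ∫|ψ|²dx over the whole domain equals a^5/30·A², and A² cancels in the ratio.
In terms of u = x/a (A² and the length scale cancel between numerator and denominator), P = [∫_{1/3}^{1} u^2·(1 - u)^2 du] / [∫_{0}^{1} u^2·(1 - u)^2 du].
An antiderivative of u^2·(1 - u)^2 is u^3·(6·u^2 - 15·u + 10)/30; evaluating from 1/3 to 1 gives 32/1215, while the full integral is 1/30.
Taking the ratio, P = 64/81.

P ≈ 0.7901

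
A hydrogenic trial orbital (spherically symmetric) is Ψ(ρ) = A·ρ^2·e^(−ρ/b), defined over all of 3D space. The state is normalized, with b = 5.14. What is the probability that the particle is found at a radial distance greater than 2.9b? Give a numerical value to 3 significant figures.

P = ∫ |Ψ|² 4πρ² dρ over ρ > 2.9b.
A² is fixed by ∫₀^∞ 4πρ²|Ψ|² dρ = 1, i.e. A² = (45·π·b^7/2)^(−1).
Substituting u = ρ/b, A², 4π and the length scale all cancel in the ratio: P = ∫_{2.9}^{∞} u^6·e^(-2·u) du / ∫_{0}^{∞} u^6·e^(-2·u) du.
An antiderivative of u^6·e^(-2·u) is -(4·u^6 + 12·u^5 + 30·u^4 + 60·u^3 + 90·u^2 + 90·u + 45)·e^(-2·u)/8; evaluating from 2.9 to ∞ gives ≈ 3.5910, while the full integral is 45/8.
The region integral divided by the full integral gives P = 0.6384.

P ≈ 0.638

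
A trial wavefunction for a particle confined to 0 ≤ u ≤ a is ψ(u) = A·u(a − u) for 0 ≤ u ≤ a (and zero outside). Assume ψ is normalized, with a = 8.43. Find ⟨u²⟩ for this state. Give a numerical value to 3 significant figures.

⟨u^2⟩ ≈ 20.3

⟨u²⟩ = ∫ u^2 |ψ|² du over the full domain.
Evaluating both integrals, ⟨u²⟩ = 2·a^2/7.
With a = 8.43, ⟨u^2⟩ = 20.30.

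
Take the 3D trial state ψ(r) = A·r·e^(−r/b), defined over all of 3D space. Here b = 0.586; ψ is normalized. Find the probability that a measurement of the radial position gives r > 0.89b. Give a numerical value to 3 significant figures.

P ≈ 0.965

P = ∫ |ψ|² 4πr² dr over r > 0.89b.
The full normalization integral is A²·[3·π·b^5] = 1, fixing A².
In terms of u = r/b (A², 4π and the length scale all cancel between numerator and denominator), P = [∫_{0.89}^{∞} u^4·e^(-2·u) du] / [∫_{0}^{∞} u^4·e^(-2·u) du].
Using ∫ u^4·e^(-2·u) du = -(u^4/2 + u^3 + 3·u^2/2 + 3·u/2 + 3/4)·e^(-2·u), the numerator is ≈ 0.72377 and the denominator is 3/4.
This evaluates to P = 0.9650.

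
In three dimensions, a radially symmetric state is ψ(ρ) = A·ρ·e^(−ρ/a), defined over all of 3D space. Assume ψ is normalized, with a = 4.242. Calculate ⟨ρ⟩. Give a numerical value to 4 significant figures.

⟨ρ⟩ = ∫ ρ |ψ|² 4πρ² dρ over the full domain.
Recall ∫₀^∞ ρ^m e^(−ρ/β) dρ = m!·β^(m+1), since the A² factors cancel between numerator and denominator, ⟨ρ⟩ = 5·a/2.
With a = 4.242, ⟨ρ⟩ = 10.605.

⟨ρ⟩ ≈ 10.61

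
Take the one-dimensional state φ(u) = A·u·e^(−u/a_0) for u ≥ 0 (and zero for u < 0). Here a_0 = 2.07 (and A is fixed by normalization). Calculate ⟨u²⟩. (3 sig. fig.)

⟨u^2⟩ ≈ 12.9

⟨u²⟩ = ∫ u^2 |φ|² du over the full domain.
With ∫₀^∞ u^4 e^(−αu) du = 4!/α^5, since the A² factors cancel between numerator and denominator, ⟨u²⟩ = 3·a_0^2.
With a_0 = 2.07, ⟨u^2⟩ = 12.85.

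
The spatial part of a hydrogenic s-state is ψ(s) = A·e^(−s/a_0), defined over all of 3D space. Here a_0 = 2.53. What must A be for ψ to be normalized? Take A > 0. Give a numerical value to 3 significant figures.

Normalization requires ∫|ψ|² 4πs² ds = 1, integrated from 0 to ∞.
The angular integral contributes 4π, leaving ∫₀^∞ s²|ψ|² ds.
With ψ = A·e^(−s/a_0), the integral evaluates to A²·[π·a_0^3].
Setting this equal to 1 gives A² = 1/(π·a_0^3).
Substituting a_0 = 2.53 gives A² = 0.01966, so A = 0.1402.

A ≈ 0.140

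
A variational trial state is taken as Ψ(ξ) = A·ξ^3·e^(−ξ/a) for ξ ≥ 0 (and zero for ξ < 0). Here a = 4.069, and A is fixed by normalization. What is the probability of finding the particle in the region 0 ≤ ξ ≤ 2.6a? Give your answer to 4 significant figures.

|Ψ|² is the probability density, so P = ∫_{0}^{2.6a} |Ψ|² dξ.
The normalization integral ∫|Ψ|²dξ over the whole domain equals 45·a^7/8·A², and A² cancels in the ratio.
Let u = ξ/a; then A² and the length scale cancel, so P = ∫_{0}^{2.6} u^6·e^(-2·u) du ÷ ∫_{0}^{∞} u^6·e^(-2·u) du.
With ∫ u^6·e^(-2·u) du = -(4·u^6 + 12·u^5 + 30·u^4 + 60·u^3 + 90·u^2 + 90·u + 45)·e^(-2·u)/8 + C, the region integral is ≈ 1.50529 and the full one is 45/8.
The result is P = 0.26761.

P ≈ 0.2676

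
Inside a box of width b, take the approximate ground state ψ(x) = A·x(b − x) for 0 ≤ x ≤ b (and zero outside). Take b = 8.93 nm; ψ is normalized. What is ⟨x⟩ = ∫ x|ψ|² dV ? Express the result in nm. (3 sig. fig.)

⟨x⟩ = ∫ x |ψ|² dx over the full domain.
Since the A² factors cancel between numerator and denominator, ⟨x⟩ = b/2.
Putting b = 8.93 gives 4.465.

⟨x⟩ ≈ 4.47 nm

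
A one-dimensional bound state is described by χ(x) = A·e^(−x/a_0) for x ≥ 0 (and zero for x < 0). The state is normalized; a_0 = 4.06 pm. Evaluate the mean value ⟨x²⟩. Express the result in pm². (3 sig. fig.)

⟨x^2⟩ ≈ 8.24 pm^2

By definition ⟨x²⟩ = ∫ x^2 |χ(x)|² dx.
Evaluating both integrals, ⟨x²⟩ = a_0^2/2.
With a_0 = 4.06, ⟨x^2⟩ = 8.242.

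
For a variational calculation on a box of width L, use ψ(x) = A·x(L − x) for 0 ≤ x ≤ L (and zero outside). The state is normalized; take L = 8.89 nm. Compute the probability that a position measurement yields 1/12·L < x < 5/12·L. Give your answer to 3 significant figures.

The probability is P = ∫ |ψ|² dx over [1/12·L, 5/12·L].
Since A² = 1/(L^5/30), this is the region integral divided by the full normalization integral.
Let u = x/L; then A² and the length scale cancel, so P = ∫_{1/12}^{5/12} u^2·(1 - u)^2 du ÷ ∫_{0}^{1} u^2·(1 - u)^2 du.
An antiderivative of u^2·(1 - u)^2 is u^3·(6·u^2 - 15·u + 10)/30; evaluating from 1/12 to 5/12 gives ≈ 0.011384, while the full integral is 1/30.
The result is P = 0.3415.

P ≈ 0.342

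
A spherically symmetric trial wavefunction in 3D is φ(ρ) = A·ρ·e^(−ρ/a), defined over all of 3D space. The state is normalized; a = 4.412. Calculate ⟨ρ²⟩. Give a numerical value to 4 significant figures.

⟨ρ²⟩ = ∫ ρ^2 |φ|² 4πρ² dρ over the full domain.
Recall ∫₀^∞ ρ^m e^(−ρ/β) dρ = m!·β^(m+1), evaluating both integrals, ⟨ρ²⟩ = 15·a^2/2.
With a = 4.412, ⟨ρ^2⟩ = 145.99.

⟨ρ^2⟩ ≈ 146.0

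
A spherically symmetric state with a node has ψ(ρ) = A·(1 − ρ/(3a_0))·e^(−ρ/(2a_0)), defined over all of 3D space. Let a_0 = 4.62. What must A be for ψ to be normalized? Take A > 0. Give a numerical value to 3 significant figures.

Require ∫ |ψ|² 4πρ² dρ = 1 over the whole domain.
(Spherical symmetry: dV = 4πρ² dρ.)
Using ∫₀^∞ ρⁿ e^(−αρ) dρ = n!/αⁿ⁺¹, the integral (without the A² prefactor) comes out to 8·π·a_0^3/3.
With a_0 = 4.62: A² = 0.001210 and A = 0.03479.

A ≈ 0.0348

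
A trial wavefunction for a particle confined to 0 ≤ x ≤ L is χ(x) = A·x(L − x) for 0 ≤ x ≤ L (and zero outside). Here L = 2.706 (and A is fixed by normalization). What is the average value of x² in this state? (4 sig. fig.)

The expectation value is the |χ|²-weighted average of x^2: ∫ x^2|χ|² dx.
Expanding the polynomial and integrating term by term, since the A² factors cancel between numerator and denominator, ⟨x²⟩ = 2·L^2/7.
Putting L = 2.706 gives 2.0921.

⟨x^2⟩ ≈ 2.092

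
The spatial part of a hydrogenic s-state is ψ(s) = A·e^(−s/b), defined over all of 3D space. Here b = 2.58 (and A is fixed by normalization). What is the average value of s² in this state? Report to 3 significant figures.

⟨s^2⟩ ≈ 20.0

⟨s²⟩ = ∫ s^2 |ψ|² 4πs² ds over the full domain.
The ratio of the moment integral to the normalization integral gives ⟨s²⟩ = 3·b^2.
Putting b = 2.58 gives 19.97.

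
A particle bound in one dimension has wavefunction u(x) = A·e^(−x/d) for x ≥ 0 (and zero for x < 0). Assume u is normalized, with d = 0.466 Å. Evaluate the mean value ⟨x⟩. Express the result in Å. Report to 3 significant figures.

⟨x⟩ ≈ 0.233 Å

The expectation value is the |u|²-weighted average of x: ∫ x|u|² dx.
Since the A² factors cancel between numerator and denominator, ⟨x⟩ = d/2.
Putting d = 0.466 gives 0.2330.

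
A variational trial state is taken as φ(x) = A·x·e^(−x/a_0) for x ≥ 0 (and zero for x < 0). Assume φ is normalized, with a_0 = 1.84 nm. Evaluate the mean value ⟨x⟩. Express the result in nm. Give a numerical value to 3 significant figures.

The expectation value is the |φ|²-weighted average of x: ∫ x|φ|² dx.
The ratio of the moment integral to the normalization integral gives ⟨x⟩ = 3·a_0/2.
With a_0 = 1.84, ⟨x⟩ = 2.760.

⟨x⟩ ≈ 2.76 nm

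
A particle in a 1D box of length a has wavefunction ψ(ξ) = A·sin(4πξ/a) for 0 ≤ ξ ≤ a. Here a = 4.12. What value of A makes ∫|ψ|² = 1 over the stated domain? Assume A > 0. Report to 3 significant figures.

We need A² ∫|f|² dξ = 1, taking the integral from 0 to a.
With ∫₀^a sin²(nπξ/a) dξ = a/2, with ψ = A·sin(4πξ/a), the integral evaluates to A²·[a/2].
With a = 4.12: A² = 0.4854 and A = 0.6967.

A ≈ 0.697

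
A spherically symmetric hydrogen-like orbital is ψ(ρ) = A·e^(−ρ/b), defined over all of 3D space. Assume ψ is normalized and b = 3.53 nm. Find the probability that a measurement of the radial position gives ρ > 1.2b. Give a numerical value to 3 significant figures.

P = ∫ |ψ|² 4πρ² dρ over ρ > 1.2b.
Normalization gives A² = 1/(π·b^3).
Let u = ρ/b; then A², 4π and the length scale all cancel, so P = ∫_{1.2}^{∞} u^2·e^(-2·u) du ÷ ∫_{0}^{∞} u^2·e^(-2·u) du.
With ∫ u^2·e^(-2·u) du = -(2·u^2 + 2·u + 1)·e^(-2·u)/4 + C, the region integral is 157·e^(-12/5)/100 and the full one is 1/4.
This evaluates to P = 0.5697.

P ≈ 0.570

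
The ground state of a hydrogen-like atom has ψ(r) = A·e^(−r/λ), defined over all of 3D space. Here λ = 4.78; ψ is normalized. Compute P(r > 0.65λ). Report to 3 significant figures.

P ≈ 0.857

P = ∫ |ψ|² 4πr² dr over r > 0.65λ.
The full normalization integral is A²·[π·λ^3] = 1, fixing A².
Substituting u = r/λ, A², 4π and the length scale all cancel in the ratio: P = ∫_{0.65}^{∞} u^2·e^(-2·u) du / ∫_{0}^{∞} u^2·e^(-2·u) du.
Using ∫ u^2·e^(-2·u) du = -(2·u^2 + 2·u + 1)·e^(-2·u)/4, the numerator is 629·e^(-13/10)/800 and the denominator is 1/4.
The region integral divided by the full integral gives P = 0.8571.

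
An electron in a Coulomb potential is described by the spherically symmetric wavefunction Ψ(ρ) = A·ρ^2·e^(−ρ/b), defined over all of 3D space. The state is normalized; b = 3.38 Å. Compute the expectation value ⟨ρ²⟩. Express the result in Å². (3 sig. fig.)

⟨ρ^2⟩ ≈ 160 Å^2

⟨ρ²⟩ = ∫ ρ^2 |Ψ|² 4πρ² dρ over the full domain.
The ratio of the moment integral to the normalization integral gives ⟨ρ²⟩ = 14·b^2.
Putting b = 3.38 gives 159.9.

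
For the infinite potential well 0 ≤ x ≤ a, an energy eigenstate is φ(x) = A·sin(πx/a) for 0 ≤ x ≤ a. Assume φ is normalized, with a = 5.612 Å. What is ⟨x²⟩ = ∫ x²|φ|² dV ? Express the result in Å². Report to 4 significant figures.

The expectation value is the |φ|²-weighted average of x^2: ∫ x^2|φ|² dx.
With ∫₀^a sin²(nπx/a) dx = a/2, since the A² factors cancel between numerator and denominator, ⟨x²⟩ = -a^2/(2·π^2) + a^2/3.
With a = 5.612, ⟨x^2⟩ = 8.9026.

⟨x^2⟩ ≈ 8.903 Å^2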